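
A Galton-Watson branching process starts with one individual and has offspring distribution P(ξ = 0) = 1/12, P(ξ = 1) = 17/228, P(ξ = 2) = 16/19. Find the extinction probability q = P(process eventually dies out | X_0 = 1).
q = 19/192

The pgf is f(s) = 1/12 + 17/228·s + 16/19·s². The extinction probability q is the smallest fixed point of f in [0, 1]. Setting s = f(s):
  16/19·s² + (17/228 − 1)·s + 1/12 = 0
  16/19·s² − (1/12 + 16/19)·s + 1/12 = 0
which factors as (s − 1)·(16/19·s − 1/12) = 0, giving roots s = 1 and s = (1/12)/(16/19) = 19/192.
Mean offspring μ = 17/228 + 2·16/19 = 401/228 > 1 (supercritical), so q < 1. The extinction probability is the smaller root: q = (1/12)/(16/19) = 19/192.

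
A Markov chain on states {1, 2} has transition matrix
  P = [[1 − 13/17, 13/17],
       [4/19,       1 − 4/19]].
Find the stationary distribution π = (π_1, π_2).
π_1 = 68/315, π_2 = 247/315

Solve πP = π with π_1 + π_2 = 1. From πP = π: π_1 · (1 − 13/17) + π_2 · 4/19 = π_1 ⇒ π_2 · 4/19 = π_1 · 13/17 ⇒ π_2/π_1 = (13/17)/(4/19) = 247/68. Together with π_1 + π_2 = 1:
  π_1 = (4/19)/(13/17 + 4/19) = (4/19)/(315/323) = 68/315,
  π_2 = (13/17)/(13/17 + 4/19) = (13/17)/(315/323) = 247/315.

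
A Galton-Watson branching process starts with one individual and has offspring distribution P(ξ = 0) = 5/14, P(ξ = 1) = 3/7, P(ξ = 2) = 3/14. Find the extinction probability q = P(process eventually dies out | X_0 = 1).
q = 1

Mean offspring μ = 0·5/14 + 1·3/7 + 2·3/14 = 6/7 ≤ 1. For μ ≤ 1 with offspring not concentrated at 1, the Galton-Watson process goes extinct almost surely, so q = 1.
(Algebraic check: The pgf is f(s) = 5/14 + 3/7·s + 3/14·s². The extinction probability q is the smallest fixed point of f in [0, 1]. Setting s = f(s):
  3/14·s² + (3/7 − 1)·s + 5/14 = 0
  3/14·s² − (5/14 + 3/14)·s + 5/14 = 0
which factors as (s − 1)·(3/14·s − 5/14) = 0, giving roots s = 1 and s = (5/14)/(3/14) = 5/3. Since 5/3 ≥ 1, the smallest root in [0, 1] is s = 1.)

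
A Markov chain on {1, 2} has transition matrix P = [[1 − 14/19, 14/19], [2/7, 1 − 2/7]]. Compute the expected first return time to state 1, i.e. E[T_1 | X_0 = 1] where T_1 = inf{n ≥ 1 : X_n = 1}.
E[T_1 | X_0 = 1] = 1/π_1 = 68/19

For an irreducible recurrent Markov chain with stationary distribution π, E[T_i | X_0 = i] = 1/π_i (Kac's formula). Here π_1 = (2/7)/(14/19 + 2/7) = (2/7)/(136/133) = 19/68, so E[T_1 | X_0 = 1] = 1/π_1 = (14/19 + 2/7)/(2/7) = (136/133)/(2/7) = 68/19.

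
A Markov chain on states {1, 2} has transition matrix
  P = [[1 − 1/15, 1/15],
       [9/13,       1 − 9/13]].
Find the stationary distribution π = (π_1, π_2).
π_1 = 135/148, π_2 = 13/148

Solve πP = π with π_1 + π_2 = 1. From πP = π: π_1 · (1 − 1/15) + π_2 · 9/13 = π_1 ⇒ π_2 · 9/13 = π_1 · 1/15 ⇒ π_2/π_1 = (1/15)/(9/13) = 13/135. Together with π_1 + π_2 = 1:
  π_1 = (9/13)/(1/15 + 9/13) = (9/13)/(148/195) = 135/148,
  π_2 = (1/15)/(1/15 + 9/13) = (1/15)/(148/195) = 13/148.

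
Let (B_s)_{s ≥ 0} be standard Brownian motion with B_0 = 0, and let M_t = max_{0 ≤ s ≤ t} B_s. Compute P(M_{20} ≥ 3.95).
P(M_{20} ≥ 3.95) = 2·P(B_{20} ≥ 3.95) = 2(1 − Φ(3.95/√20)) ≈ 0.3771

By the reflection principle for Brownian motion, P(M_t ≥ a) = 2 · P(B_t ≥ a) for a ≥ 0. Since B_t ~ N(0, t), P(B_t ≥ 3.95) = 1 − Φ(3.95/√t) = 1 − Φ(3.95/√20) = 1 − Φ(0.8832). So
  P(M_{20} ≥ 3.95) = 2(1 − Φ(0.8832)) ≈ 0.3771.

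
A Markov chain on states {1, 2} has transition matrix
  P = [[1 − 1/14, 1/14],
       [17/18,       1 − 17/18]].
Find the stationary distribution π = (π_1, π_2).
π_1 = 119/128, π_2 = 9/128

Solve πP = π with π_1 + π_2 = 1. From πP = π: π_1 · (1 − 1/14) + π_2 · 17/18 = π_1 ⇒ π_2 · 17/18 = π_1 · 1/14 ⇒ π_2/π_1 = (1/14)/(17/18) = 9/119. Together with π_1 + π_2 = 1:
  π_1 = (17/18)/(1/14 + 17/18) = (17/18)/(64/63) = 119/128,
  π_2 = (1/14)/(1/14 + 17/18) = (1/14)/(64/63) = 9/128.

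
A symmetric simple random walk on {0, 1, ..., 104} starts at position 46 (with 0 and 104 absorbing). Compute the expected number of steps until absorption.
E[τ | X_0 = 46] = 2668

Let v_k = E[τ | X_0 = k]. Boundary: v_0 = v_104 = 0. Recurrence: v_k = 1 + (v_{k-1} + v_{k+1})/2 for 1 ≤ k ≤ 103. The particular solution to v_k − (v_{k-1} + v_{k+1})/2 = 1 is v_k = −k^2. Adding homogeneous solution A + B k and matching boundaries gives v_k = k (104 − k). Substituting k = 46: v_46 = 46 · 58 = 2668.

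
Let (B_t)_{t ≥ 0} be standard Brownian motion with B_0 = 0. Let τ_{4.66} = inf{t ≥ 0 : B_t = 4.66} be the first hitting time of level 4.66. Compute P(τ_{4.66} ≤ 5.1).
P(τ_{4.66} ≤ 5.1) = 2(1 − Φ(4.66/√5.1)) = 2(1 − Φ(2.0635)) ≈ 0.0391

By the reflection principle for standard BM, P(τ_b ≤ t) = 2 · P(B_t ≥ b). Since B_t ~ N(0, t), P(B_t ≥ 4.66) = 1 − Φ(4.66/√t) = 1 − Φ(4.66/√5.1) = 1 − Φ(2.0635) ≈ 0.01953. Doubling: P(τ_{4.66} ≤ 5.1) ≈ 2 · 0.01953 = 0.03906 ≈ 0.0391.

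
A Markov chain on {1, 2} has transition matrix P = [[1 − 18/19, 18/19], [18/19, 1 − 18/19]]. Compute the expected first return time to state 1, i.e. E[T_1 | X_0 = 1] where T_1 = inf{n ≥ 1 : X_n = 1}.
E[T_1 | X_0 = 1] = 1/π_1 = 2

For an irreducible recurrent Markov chain with stationary distribution π, E[T_i | X_0 = i] = 1/π_i (Kac's formula). Here π_1 = (18/19)/(18/19 + 18/19) = (18/19)/(36/19) = 1/2, so E[T_1 | X_0 = 1] = 1/π_1 = (18/19 + 18/19)/(18/19) = (36/19)/(18/19) = 2.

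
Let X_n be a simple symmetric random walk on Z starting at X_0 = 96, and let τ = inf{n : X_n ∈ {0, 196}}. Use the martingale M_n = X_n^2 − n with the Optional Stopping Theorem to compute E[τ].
E[τ] = 9600

M_n = X_n^2 − n is a martingale (since E[X_{n+1}^2 | F_n] = X_n^2 + 1). By OST (τ has finite mean in a bounded region), E[M_τ] = E[M_0] = X_0^2 − 0 = 96^2 = 9216. Also E[M_τ] = E[X_τ^2] − E[τ]. The walk exits at 0 or 196, with P(hit 196 first) = 96/196, so E[X_τ^2] = 196^2 · 96/196 + 0 = 18816. Thus E[τ] = E[X_τ^2] − E[M_τ] = 18816 − 9216 = 9600 = 96(196 − 96) = 9600.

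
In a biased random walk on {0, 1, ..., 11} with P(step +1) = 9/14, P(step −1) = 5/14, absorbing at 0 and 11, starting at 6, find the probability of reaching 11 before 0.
P(hit 11 before 0) = (1 − (5/9)^6) / (1 − (5/9)^11) = 7614604746/7833057871

Let u_k denote P(reach 11 before 0 | start at k). Boundary: u_0 = 0, u_11 = 1. Recurrence: u_k = 9/14·u_{k+1} + 5/14·u_{k-1} for 1 ≤ k ≤ 10. Try u_k = A + B·r^k with r = q/p = (5/14)/(9/14) = 5/9. Substitution satisfies the recurrence; boundary conditions give:
  u_k = (1 − r^k) / (1 − r^N) = (1 − (5/9)^6) / (1 − (5/9)^11) = 7614604746/7833057871.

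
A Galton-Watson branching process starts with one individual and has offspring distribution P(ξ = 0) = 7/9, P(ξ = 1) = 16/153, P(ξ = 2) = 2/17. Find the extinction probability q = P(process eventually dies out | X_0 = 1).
q = 1

Mean offspring μ = 0·7/9 + 1·16/153 + 2·2/17 = 52/153 ≤ 1. For μ ≤ 1 with offspring not concentrated at 1, the Galton-Watson process goes extinct almost surely, so q = 1.
(Algebraic check: The pgf is f(s) = 7/9 + 16/153·s + 2/17·s². The extinction probability q is the smallest fixed point of f in [0, 1]. Setting s = f(s):
  2/17·s² + (16/153 − 1)·s + 7/9 = 0
  2/17·s² − (7/9 + 2/17)·s + 7/9 = 0
which factors as (s − 1)·(2/17·s − 7/9) = 0, giving roots s = 1 and s = (7/9)/(2/17) = 119/18. Since 119/18 ≥ 1, the smallest root in [0, 1] is s = 1.)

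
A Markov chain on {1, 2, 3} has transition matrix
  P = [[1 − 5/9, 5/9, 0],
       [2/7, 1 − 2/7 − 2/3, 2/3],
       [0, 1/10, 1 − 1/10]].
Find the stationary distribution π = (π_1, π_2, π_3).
π = (54/859, 105/859, 700/859)

This is a birth-death chain on three states, which satisfies detailed balance: π_1 · P_{12} = π_2 · P_{21} and π_2 · P_{23} = π_3 · P_{32}.
From π_1 · 5/9 = π_2 · 2/7: π_2/π_1 = (5/9)/(2/7) = 35/18.
From π_2 · 2/3 = π_3 · 1/10: π_3/π_2 = (2/3)/(1/10) = 20/3.
Take π_1 proportional to 1; then unnormalized π = (1, 35/18, 350/27). Normalize by dividing by the sum 859/54:
  π = (54/859, 105/859, 700/859).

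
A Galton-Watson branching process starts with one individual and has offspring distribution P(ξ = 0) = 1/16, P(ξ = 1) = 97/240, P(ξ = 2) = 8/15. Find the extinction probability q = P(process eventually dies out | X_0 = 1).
q = 15/128

The pgf is f(s) = 1/16 + 97/240·s + 8/15·s². The extinction probability q is the smallest fixed point of f in [0, 1]. Setting s = f(s):
  8/15·s² + (97/240 − 1)·s + 1/16 = 0
  8/15·s² − (1/16 + 8/15)·s + 1/16 = 0
which factors as (s − 1)·(8/15·s − 1/16) = 0, giving roots s = 1 and s = (1/16)/(8/15) = 15/128.
Mean offspring μ = 97/240 + 2·8/15 = 353/240 > 1 (supercritical), so q < 1. The extinction probability is the smaller root: q = (1/16)/(8/15) = 15/128.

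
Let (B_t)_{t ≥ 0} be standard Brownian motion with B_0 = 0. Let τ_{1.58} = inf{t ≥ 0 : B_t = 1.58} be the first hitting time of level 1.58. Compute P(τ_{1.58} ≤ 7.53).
P(τ_{1.58} ≤ 7.53) = 2(1 − Φ(1.58/√7.53)) = 2(1 − Φ(0.5758)) ≈ 0.5648

By the reflection principle for standard BM, P(τ_b ≤ t) = 2 · P(B_t ≥ b). Since B_t ~ N(0, t), P(B_t ≥ 1.58) = 1 − Φ(1.58/√t) = 1 − Φ(1.58/√7.53) = 1 − Φ(0.5758) ≈ 0.28238. Doubling: P(τ_{1.58} ≤ 7.53) ≈ 2 · 0.28238 = 0.56476 ≈ 0.5648.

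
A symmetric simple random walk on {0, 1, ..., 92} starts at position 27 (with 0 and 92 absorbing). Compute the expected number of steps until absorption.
E[τ | X_0 = 27] = 1755

Let v_k = E[τ | X_0 = k]. Boundary: v_0 = v_92 = 0. Recurrence: v_k = 1 + (v_{k-1} + v_{k+1})/2 for 1 ≤ k ≤ 91. The particular solution to v_k − (v_{k-1} + v_{k+1})/2 = 1 is v_k = −k^2. Adding homogeneous solution A + B k and matching boundaries gives v_k = k (92 − k). Substituting k = 27: v_27 = 27 · 65 = 1755.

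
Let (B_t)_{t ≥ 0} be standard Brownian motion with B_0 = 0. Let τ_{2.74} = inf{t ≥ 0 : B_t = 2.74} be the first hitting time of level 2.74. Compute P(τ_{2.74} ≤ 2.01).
P(τ_{2.74} ≤ 2.01) = 2(1 − Φ(2.74/√2.01)) = 2(1 − Φ(1.9326)) ≈ 0.0533

By the reflection principle for standard BM, P(τ_b ≤ t) = 2 · P(B_t ≥ b). Since B_t ~ N(0, t), P(B_t ≥ 2.74) = 1 − Φ(2.74/√t) = 1 − Φ(2.74/√2.01) = 1 − Φ(1.9326) ≈ 0.02664. Doubling: P(τ_{2.74} ≤ 2.01) ≈ 2 · 0.02664 = 0.05328 ≈ 0.0533.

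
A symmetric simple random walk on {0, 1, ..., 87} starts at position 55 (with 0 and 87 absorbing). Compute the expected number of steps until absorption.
E[τ | X_0 = 55] = 1760

Let v_k = E[τ | X_0 = k]. Boundary: v_0 = v_87 = 0. Recurrence: v_k = 1 + (v_{k-1} + v_{k+1})/2 for 1 ≤ k ≤ 86. The particular solution to v_k − (v_{k-1} + v_{k+1})/2 = 1 is v_k = −k^2. Adding homogeneous solution A + B k and matching boundaries gives v_k = k (87 − k). Substituting k = 55: v_55 = 55 · 32 = 1760.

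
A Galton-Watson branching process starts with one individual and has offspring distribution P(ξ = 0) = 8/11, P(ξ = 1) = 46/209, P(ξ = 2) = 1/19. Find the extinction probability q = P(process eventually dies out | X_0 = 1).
q = 1

Mean offspring μ = 0·8/11 + 1·46/209 + 2·1/19 = 68/209 ≤ 1. For μ ≤ 1 with offspring not concentrated at 1, the Galton-Watson process goes extinct almost surely, so q = 1.
(Algebraic check: The pgf is f(s) = 8/11 + 46/209·s + 1/19·s². The extinction probability q is the smallest fixed point of f in [0, 1]. Setting s = f(s):
  1/19·s² + (46/209 − 1)·s + 8/11 = 0
  1/19·s² − (8/11 + 1/19)·s + 8/11 = 0
which factors as (s − 1)·(1/19·s − 8/11) = 0, giving roots s = 1 and s = (8/11)/(1/19) = 152/11. Since 152/11 ≥ 1, the smallest root in [0, 1] is s = 1.)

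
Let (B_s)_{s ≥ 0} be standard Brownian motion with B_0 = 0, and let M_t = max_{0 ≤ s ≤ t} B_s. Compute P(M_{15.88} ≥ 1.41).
P(M_{15.88} ≥ 1.41) = 2·P(B_{15.88} ≥ 1.41) = 2(1 − Φ(1.41/√15.88)) ≈ 0.7235

By the reflection principle for Brownian motion, P(M_t ≥ a) = 2 · P(B_t ≥ a) for a ≥ 0. Since B_t ~ N(0, t), P(B_t ≥ 1.41) = 1 − Φ(1.41/√t) = 1 − Φ(1.41/√15.88) = 1 − Φ(0.3538). So
  P(M_{15.88} ≥ 1.41) = 2(1 − Φ(0.3538)) ≈ 0.7235.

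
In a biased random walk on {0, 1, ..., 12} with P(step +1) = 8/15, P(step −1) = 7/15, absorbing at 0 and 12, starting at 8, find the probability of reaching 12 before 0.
P(hit 12 before 0) = (1 − (7/8)^8) / (1 − (7/8)^12) = 26611712/32376513

Let u_k denote P(reach 12 before 0 | start at k). Boundary: u_0 = 0, u_12 = 1. Recurrence: u_k = 8/15·u_{k+1} + 7/15·u_{k-1} for 1 ≤ k ≤ 11. Try u_k = A + B·r^k with r = q/p = (7/15)/(8/15) = 7/8. Substitution satisfies the recurrence; boundary conditions give:
  u_k = (1 − r^k) / (1 − r^N) = (1 − (7/8)^8) / (1 − (7/8)^12) = 26611712/32376513.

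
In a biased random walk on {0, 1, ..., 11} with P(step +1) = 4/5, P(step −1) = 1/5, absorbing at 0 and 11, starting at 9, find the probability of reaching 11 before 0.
P(hit 11 before 0) = (1 − (1/4)^9) / (1 − (1/4)^11) = 1398096/1398101

Let u_k denote P(reach 11 before 0 | start at k). Boundary: u_0 = 0, u_11 = 1. Recurrence: u_k = 4/5·u_{k+1} + 1/5·u_{k-1} for 1 ≤ k ≤ 10. Try u_k = A + B·r^k with r = q/p = (1/5)/(4/5) = 1/4. Substitution satisfies the recurrence; boundary conditions give:
  u_k = (1 − r^k) / (1 − r^N) = (1 − (1/4)^9) / (1 − (1/4)^11) = 1398096/1398101.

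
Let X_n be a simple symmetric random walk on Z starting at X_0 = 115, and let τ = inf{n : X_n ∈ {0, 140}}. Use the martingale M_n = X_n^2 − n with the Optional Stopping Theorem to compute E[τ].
E[τ] = 2875

M_n = X_n^2 − n is a martingale (since E[X_{n+1}^2 | F_n] = X_n^2 + 1). By OST (τ has finite mean in a bounded region), E[M_τ] = E[M_0] = X_0^2 − 0 = 115^2 = 13225. Also E[M_τ] = E[X_τ^2] − E[τ]. The walk exits at 0 or 140, with P(hit 140 first) = 115/140, so E[X_τ^2] = 140^2 · 115/140 + 0 = 16100. Thus E[τ] = E[X_τ^2] − E[M_τ] = 16100 − 13225 = 2875 = 115(140 − 115) = 2875.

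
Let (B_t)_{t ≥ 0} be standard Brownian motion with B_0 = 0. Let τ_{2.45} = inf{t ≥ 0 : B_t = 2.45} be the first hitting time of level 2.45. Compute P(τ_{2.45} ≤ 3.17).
P(τ_{2.45} ≤ 3.17) = 2(1 − Φ(2.45/√3.17)) = 2(1 − Φ(1.3761)) ≈ 0.1688

By the reflection principle for standard BM, P(τ_b ≤ t) = 2 · P(B_t ≥ b). Since B_t ~ N(0, t), P(B_t ≥ 2.45) = 1 − Φ(2.45/√t) = 1 − Φ(2.45/√3.17) = 1 − Φ(1.3761) ≈ 0.08440. Doubling: P(τ_{2.45} ≤ 3.17) ≈ 2 · 0.08440 = 0.16880 ≈ 0.1688.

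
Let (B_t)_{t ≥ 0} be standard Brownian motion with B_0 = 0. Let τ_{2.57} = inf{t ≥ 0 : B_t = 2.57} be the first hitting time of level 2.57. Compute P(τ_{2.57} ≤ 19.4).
P(τ_{2.57} ≤ 19.4) = 2(1 − Φ(2.57/√19.4)) = 2(1 − Φ(0.5835)) ≈ 0.5596

By the reflection principle for standard BM, P(τ_b ≤ t) = 2 · P(B_t ≥ b). Since B_t ~ N(0, t), P(B_t ≥ 2.57) = 1 − Φ(2.57/√t) = 1 − Φ(2.57/√19.4) = 1 − Φ(0.5835) ≈ 0.27978. Doubling: P(τ_{2.57} ≤ 19.4) ≈ 2 · 0.27978 = 0.55956 ≈ 0.5596.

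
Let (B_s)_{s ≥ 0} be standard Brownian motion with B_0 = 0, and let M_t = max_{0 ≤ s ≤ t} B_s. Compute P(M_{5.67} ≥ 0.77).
P(M_{5.67} ≥ 0.77) = 2·P(B_{5.67} ≥ 0.77) = 2(1 − Φ(0.77/√5.67)) ≈ 0.7464

By the reflection principle for Brownian motion, P(M_t ≥ a) = 2 · P(B_t ≥ a) for a ≥ 0. Since B_t ~ N(0, t), P(B_t ≥ 0.77) = 1 − Φ(0.77/√t) = 1 − Φ(0.77/√5.67) = 1 − Φ(0.3234). So
  P(M_{5.67} ≥ 0.77) = 2(1 − Φ(0.3234)) ≈ 0.7464.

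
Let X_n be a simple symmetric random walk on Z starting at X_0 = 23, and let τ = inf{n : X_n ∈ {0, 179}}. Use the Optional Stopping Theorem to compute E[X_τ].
E[X_τ] = 23

X_n is a martingale and τ is a bounded-mean stopping time (indeed τ is finite a.s. with bounded expectation since the walk is in a bounded region). By the OST, E[X_τ] = E[X_0] = 23. Equivalently: E[X_τ] = 179 · P(hit 179 first) + 0 · P(hit 0 first) = 179 · (23/179) = 23.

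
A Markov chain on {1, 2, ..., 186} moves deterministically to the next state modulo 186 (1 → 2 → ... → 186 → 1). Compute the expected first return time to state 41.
E[T_41 | X_0 = 41] = 186

The chain cycles deterministically, so starting at state 41 it returns in exactly 186 steps. Equivalently, the stationary distribution is uniform π_j = 1/186 for every state j, so by Kac's formula E[T_41] = 1/π_41 = 186.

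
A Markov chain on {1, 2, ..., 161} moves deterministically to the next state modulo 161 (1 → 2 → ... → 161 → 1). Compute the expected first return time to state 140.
E[T_140 | X_0 = 140] = 161

The chain cycles deterministically, so starting at state 140 it returns in exactly 161 steps. Equivalently, the stationary distribution is uniform π_j = 1/161 for every state j, so by Kac's formula E[T_140] = 1/π_140 = 161.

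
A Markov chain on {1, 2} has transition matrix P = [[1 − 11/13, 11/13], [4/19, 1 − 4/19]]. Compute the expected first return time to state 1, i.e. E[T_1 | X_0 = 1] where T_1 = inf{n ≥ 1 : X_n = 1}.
E[T_1 | X_0 = 1] = 1/π_1 = 261/52

For an irreducible recurrent Markov chain with stationary distribution π, E[T_i | X_0 = i] = 1/π_i (Kac's formula). Here π_1 = (4/19)/(11/13 + 4/19) = (4/19)/(261/247) = 52/261, so E[T_1 | X_0 = 1] = 1/π_1 = (11/13 + 4/19)/(4/19) = (261/247)/(4/19) = 261/52.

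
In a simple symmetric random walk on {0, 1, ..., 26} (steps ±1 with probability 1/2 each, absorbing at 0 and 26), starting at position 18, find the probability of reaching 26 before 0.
P(hit 26 before 0) = 18/26 = 9/13

Let u_k = P(hit 26 before 0 | start at k). Then u_0 = 0, u_26 = 1, and u_k = u_{k-1}/2 + u_{k+1}/2 for 1 ≤ k ≤ 25. This harmonic recurrence is solved by u_k = k/26, giving u_18 = 18/26 = 9/13.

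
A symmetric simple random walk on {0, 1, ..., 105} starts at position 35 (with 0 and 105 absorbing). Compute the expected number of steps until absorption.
E[τ | X_0 = 35] = 2450

Let v_k = E[τ | X_0 = k]. Boundary: v_0 = v_105 = 0. Recurrence: v_k = 1 + (v_{k-1} + v_{k+1})/2 for 1 ≤ k ≤ 104. The particular solution to v_k − (v_{k-1} + v_{k+1})/2 = 1 is v_k = −k^2. Adding homogeneous solution A + B k and matching boundaries gives v_k = k (105 − k). Substituting k = 35: v_35 = 35 · 70 = 2450.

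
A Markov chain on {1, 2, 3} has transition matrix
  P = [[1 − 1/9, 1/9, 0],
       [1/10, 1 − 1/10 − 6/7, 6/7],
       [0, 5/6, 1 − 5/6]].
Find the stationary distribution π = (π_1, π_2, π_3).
π = (63/205, 14/41, 72/205)

This is a birth-death chain on three states, which satisfies detailed balance: π_1 · P_{12} = π_2 · P_{21} and π_2 · P_{23} = π_3 · P_{32}.
From π_1 · 1/9 = π_2 · 1/10: π_2/π_1 = (1/9)/(1/10) = 10/9.
From π_2 · 6/7 = π_3 · 5/6: π_3/π_2 = (6/7)/(5/6) = 36/35.
Take π_1 proportional to 1; then unnormalized π = (1, 10/9, 8/7). Normalize by dividing by the sum 205/63:
  π = (63/205, 14/41, 72/205).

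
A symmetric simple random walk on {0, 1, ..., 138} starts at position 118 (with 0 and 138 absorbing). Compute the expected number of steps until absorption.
E[τ | X_0 = 118] = 2360

Let v_k = E[τ | X_0 = k]. Boundary: v_0 = v_138 = 0. Recurrence: v_k = 1 + (v_{k-1} + v_{k+1})/2 for 1 ≤ k ≤ 137. The particular solution to v_k − (v_{k-1} + v_{k+1})/2 = 1 is v_k = −k^2. Adding homogeneous solution A + B k and matching boundaries gives v_k = k (138 − k). Substituting k = 118: v_118 = 118 · 20 = 2360.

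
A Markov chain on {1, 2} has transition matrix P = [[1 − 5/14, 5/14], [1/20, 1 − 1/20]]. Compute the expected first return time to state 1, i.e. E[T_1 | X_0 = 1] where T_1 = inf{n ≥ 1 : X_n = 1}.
E[T_1 | X_0 = 1] = 1/π_1 = 57/7

For an irreducible recurrent Markov chain with stationary distribution π, E[T_i | X_0 = i] = 1/π_i (Kac's formula). Here π_1 = (1/20)/(5/14 + 1/20) = (1/20)/(57/140) = 7/57, so E[T_1 | X_0 = 1] = 1/π_1 = (5/14 + 1/20)/(1/20) = (57/140)/(1/20) = 57/7.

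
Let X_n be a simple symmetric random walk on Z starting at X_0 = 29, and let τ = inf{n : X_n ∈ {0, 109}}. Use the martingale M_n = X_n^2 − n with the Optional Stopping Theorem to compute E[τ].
E[τ] = 2320

M_n = X_n^2 − n is a martingale (since E[X_{n+1}^2 | F_n] = X_n^2 + 1). By OST (τ has finite mean in a bounded region), E[M_τ] = E[M_0] = X_0^2 − 0 = 29^2 = 841. Also E[M_τ] = E[X_τ^2] − E[τ]. The walk exits at 0 or 109, with P(hit 109 first) = 29/109, so E[X_τ^2] = 109^2 · 29/109 + 0 = 3161. Thus E[τ] = E[X_τ^2] − E[M_τ] = 3161 − 841 = 2320 = 29(109 − 29) = 2320.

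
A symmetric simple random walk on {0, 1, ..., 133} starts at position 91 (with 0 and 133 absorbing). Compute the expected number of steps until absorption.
E[τ | X_0 = 91] = 3822

Let v_k = E[τ | X_0 = k]. Boundary: v_0 = v_133 = 0. Recurrence: v_k = 1 + (v_{k-1} + v_{k+1})/2 for 1 ≤ k ≤ 132. The particular solution to v_k − (v_{k-1} + v_{k+1})/2 = 1 is v_k = −k^2. Adding homogeneous solution A + B k and matching boundaries gives v_k = k (133 − k). Substituting k = 91: v_91 = 91 · 42 = 3822.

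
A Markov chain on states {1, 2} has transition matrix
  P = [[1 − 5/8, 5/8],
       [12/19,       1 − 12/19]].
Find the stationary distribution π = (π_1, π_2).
π_1 = 96/191, π_2 = 95/191

Solve πP = π with π_1 + π_2 = 1. From πP = π: π_1 · (1 − 5/8) + π_2 · 12/19 = π_1 ⇒ π_2 · 12/19 = π_1 · 5/8 ⇒ π_2/π_1 = (5/8)/(12/19) = 95/96. Together with π_1 + π_2 = 1:
  π_1 = (12/19)/(5/8 + 12/19) = (12/19)/(191/152) = 96/191,
  π_2 = (5/8)/(5/8 + 12/19) = (5/8)/(191/152) = 95/191.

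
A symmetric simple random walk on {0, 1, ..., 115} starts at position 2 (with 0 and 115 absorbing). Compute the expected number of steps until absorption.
E[τ | X_0 = 2] = 226

Let v_k = E[τ | X_0 = k]. Boundary: v_0 = v_115 = 0. Recurrence: v_k = 1 + (v_{k-1} + v_{k+1})/2 for 1 ≤ k ≤ 114. The particular solution to v_k − (v_{k-1} + v_{k+1})/2 = 1 is v_k = −k^2. Adding homogeneous solution A + B k and matching boundaries gives v_k = k (115 − k). Substituting k = 2: v_2 = 2 · 113 = 226.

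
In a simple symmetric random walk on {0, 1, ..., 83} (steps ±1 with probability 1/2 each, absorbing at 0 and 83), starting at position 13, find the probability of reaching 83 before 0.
P(hit 83 before 0) = 13/83

Let u_k = P(hit 83 before 0 | start at k). Then u_0 = 0, u_83 = 1, and u_k = u_{k-1}/2 + u_{k+1}/2 for 1 ≤ k ≤ 82. This harmonic recurrence is solved by u_k = k/83, giving u_13 = 13/83.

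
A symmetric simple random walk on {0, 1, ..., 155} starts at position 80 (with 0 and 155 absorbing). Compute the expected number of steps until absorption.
E[τ | X_0 = 80] = 6000

Let v_k = E[τ | X_0 = k]. Boundary: v_0 = v_155 = 0. Recurrence: v_k = 1 + (v_{k-1} + v_{k+1})/2 for 1 ≤ k ≤ 154. The particular solution to v_k − (v_{k-1} + v_{k+1})/2 = 1 is v_k = −k^2. Adding homogeneous solution A + B k and matching boundaries gives v_k = k (155 − k). Substituting k = 80: v_80 = 80 · 75 = 6000.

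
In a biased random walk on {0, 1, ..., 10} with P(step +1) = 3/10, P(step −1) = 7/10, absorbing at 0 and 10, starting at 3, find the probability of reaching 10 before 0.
P(hit 10 before 0) = (1 − (7/3)^3) / (1 − (7/3)^10) = 172773/70604050

Let u_k denote P(reach 10 before 0 | start at k). Boundary: u_0 = 0, u_10 = 1. Recurrence: u_k = 3/10·u_{k+1} + 7/10·u_{k-1} for 1 ≤ k ≤ 9. Try u_k = A + B·r^k with r = q/p = (7/10)/(3/10) = 7/3. Substitution satisfies the recurrence; boundary conditions give:
  u_k = (1 − r^k) / (1 − r^N) = (1 − (7/3)^3) / (1 − (7/3)^10) = 172773/70604050.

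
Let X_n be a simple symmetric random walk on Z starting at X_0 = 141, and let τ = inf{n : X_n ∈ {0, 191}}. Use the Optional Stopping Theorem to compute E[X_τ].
E[X_τ] = 141

X_n is a martingale and τ is a bounded-mean stopping time (indeed τ is finite a.s. with bounded expectation since the walk is in a bounded region). By the OST, E[X_τ] = E[X_0] = 141. Equivalently: E[X_τ] = 191 · P(hit 191 first) + 0 · P(hit 0 first) = 191 · (141/191) = 141.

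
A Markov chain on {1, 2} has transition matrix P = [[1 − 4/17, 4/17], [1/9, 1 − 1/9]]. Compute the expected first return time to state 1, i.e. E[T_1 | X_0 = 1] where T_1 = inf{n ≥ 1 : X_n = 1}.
E[T_1 | X_0 = 1] = 1/π_1 = 53/17

For an irreducible recurrent Markov chain with stationary distribution π, E[T_i | X_0 = i] = 1/π_i (Kac's formula). Here π_1 = (1/9)/(4/17 + 1/9) = (1/9)/(53/153) = 17/53, so E[T_1 | X_0 = 1] = 1/π_1 = (4/17 + 1/9)/(1/9) = (53/153)/(1/9) = 53/17.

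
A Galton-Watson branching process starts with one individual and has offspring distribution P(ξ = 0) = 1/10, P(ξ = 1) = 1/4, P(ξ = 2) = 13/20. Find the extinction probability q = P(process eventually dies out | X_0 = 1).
q = 2/13

The pgf is f(s) = 1/10 + 1/4·s + 13/20·s². The extinction probability q is the smallest fixed point of f in [0, 1]. Setting s = f(s):
  13/20·s² + (1/4 − 1)·s + 1/10 = 0
  13/20·s² − (1/10 + 13/20)·s + 1/10 = 0
which factors as (s − 1)·(13/20·s − 1/10) = 0, giving roots s = 1 and s = (1/10)/(13/20) = 2/13.
Mean offspring μ = 1/4 + 2·13/20 = 31/20 > 1 (supercritical), so q < 1. The extinction probability is the smaller root: q = (1/10)/(13/20) = 2/13.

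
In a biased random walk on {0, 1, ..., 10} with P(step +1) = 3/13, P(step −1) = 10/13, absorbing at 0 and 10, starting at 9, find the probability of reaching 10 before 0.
P(hit 10 before 0) = (1 − (10/3)^9) / (1 − (10/3)^10) = 428562993/1428562993

Let u_k denote P(reach 10 before 0 | start at k). Boundary: u_0 = 0, u_10 = 1. Recurrence: u_k = 3/13·u_{k+1} + 10/13·u_{k-1} for 1 ≤ k ≤ 9. Try u_k = A + B·r^k with r = q/p = (10/13)/(3/13) = 10/3. Substitution satisfies the recurrence; boundary conditions give:
  u_k = (1 − r^k) / (1 − r^N) = (1 − (10/3)^9) / (1 − (10/3)^10) = 428562993/1428562993.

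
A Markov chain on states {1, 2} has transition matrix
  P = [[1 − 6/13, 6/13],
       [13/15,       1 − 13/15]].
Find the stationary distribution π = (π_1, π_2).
π_1 = 169/259, π_2 = 90/259

Solve πP = π with π_1 + π_2 = 1. From πP = π: π_1 · (1 − 6/13) + π_2 · 13/15 = π_1 ⇒ π_2 · 13/15 = π_1 · 6/13 ⇒ π_2/π_1 = (6/13)/(13/15) = 90/169. Together with π_1 + π_2 = 1:
  π_1 = (13/15)/(6/13 + 13/15) = (13/15)/(259/195) = 169/259,
  π_2 = (6/13)/(6/13 + 13/15) = (6/13)/(259/195) = 90/259.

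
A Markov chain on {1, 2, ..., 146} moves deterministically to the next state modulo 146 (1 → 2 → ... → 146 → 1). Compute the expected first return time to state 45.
E[T_45 | X_0 = 45] = 146

The chain cycles deterministically, so starting at state 45 it returns in exactly 146 steps. Equivalently, the stationary distribution is uniform π_j = 1/146 for every state j, so by Kac's formula E[T_45] = 1/π_45 = 146.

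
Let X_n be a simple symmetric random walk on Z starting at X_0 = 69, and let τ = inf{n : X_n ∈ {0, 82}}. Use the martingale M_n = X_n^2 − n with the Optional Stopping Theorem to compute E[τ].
E[τ] = 897

M_n = X_n^2 − n is a martingale (since E[X_{n+1}^2 | F_n] = X_n^2 + 1). By OST (τ has finite mean in a bounded region), E[M_τ] = E[M_0] = X_0^2 − 0 = 69^2 = 4761. Also E[M_τ] = E[X_τ^2] − E[τ]. The walk exits at 0 or 82, with P(hit 82 first) = 69/82, so E[X_τ^2] = 82^2 · 69/82 + 0 = 5658. Thus E[τ] = E[X_τ^2] − E[M_τ] = 5658 − 4761 = 897 = 69(82 − 69) = 897.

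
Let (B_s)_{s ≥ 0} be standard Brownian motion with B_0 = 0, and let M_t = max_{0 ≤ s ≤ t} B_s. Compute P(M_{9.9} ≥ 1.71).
P(M_{9.9} ≥ 1.71) = 2·P(B_{9.9} ≥ 1.71) = 2(1 − Φ(1.71/√9.9)) ≈ 0.5868

By the reflection principle for Brownian motion, P(M_t ≥ a) = 2 · P(B_t ≥ a) for a ≥ 0. Since B_t ~ N(0, t), P(B_t ≥ 1.71) = 1 − Φ(1.71/√t) = 1 − Φ(1.71/√9.9) = 1 − Φ(0.5435). So
  P(M_{9.9} ≥ 1.71) = 2(1 − Φ(0.5435)) ≈ 0.5868.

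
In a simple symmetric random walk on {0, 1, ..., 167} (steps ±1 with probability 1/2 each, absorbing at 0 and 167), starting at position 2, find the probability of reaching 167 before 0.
P(hit 167 before 0) = 2/167

Let u_k = P(hit 167 before 0 | start at k). Then u_0 = 0, u_167 = 1, and u_k = u_{k-1}/2 + u_{k+1}/2 for 1 ≤ k ≤ 166. This harmonic recurrence is solved by u_k = k/167, giving u_2 = 2/167.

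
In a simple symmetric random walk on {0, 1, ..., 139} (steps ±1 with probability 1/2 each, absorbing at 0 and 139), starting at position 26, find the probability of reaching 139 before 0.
P(hit 139 before 0) = 26/139

Let u_k = P(hit 139 before 0 | start at k). Then u_0 = 0, u_139 = 1, and u_k = u_{k-1}/2 + u_{k+1}/2 for 1 ≤ k ≤ 138. This harmonic recurrence is solved by u_k = k/139, giving u_26 = 26/139.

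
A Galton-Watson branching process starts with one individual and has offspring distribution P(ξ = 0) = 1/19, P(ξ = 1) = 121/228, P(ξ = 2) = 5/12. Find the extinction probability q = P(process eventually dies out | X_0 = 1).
q = 12/95

The pgf is f(s) = 1/19 + 121/228·s + 5/12·s². The extinction probability q is the smallest fixed point of f in [0, 1]. Setting s = f(s):
  5/12·s² + (121/228 − 1)·s + 1/19 = 0
  5/12·s² − (1/19 + 5/12)·s + 1/19 = 0
which factors as (s − 1)·(5/12·s − 1/19) = 0, giving roots s = 1 and s = (1/19)/(5/12) = 12/95.
Mean offspring μ = 121/228 + 2·5/12 = 311/228 > 1 (supercritical), so q < 1. The extinction probability is the smaller root: q = (1/19)/(5/12) = 12/95.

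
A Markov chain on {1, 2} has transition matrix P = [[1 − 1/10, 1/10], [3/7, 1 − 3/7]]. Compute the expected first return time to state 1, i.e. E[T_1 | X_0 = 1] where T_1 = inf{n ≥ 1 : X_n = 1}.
E[T_1 | X_0 = 1] = 1/π_1 = 37/30

For an irreducible recurrent Markov chain with stationary distribution π, E[T_i | X_0 = i] = 1/π_i (Kac's formula). Here π_1 = (3/7)/(1/10 + 3/7) = (3/7)/(37/70) = 30/37, so E[T_1 | X_0 = 1] = 1/π_1 = (1/10 + 3/7)/(3/7) = (37/70)/(3/7) = 37/30.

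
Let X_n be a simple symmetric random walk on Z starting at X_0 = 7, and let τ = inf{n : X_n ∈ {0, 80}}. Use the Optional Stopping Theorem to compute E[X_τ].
E[X_τ] = 7

X_n is a martingale and τ is a bounded-mean stopping time (indeed τ is finite a.s. with bounded expectation since the walk is in a bounded region). By the OST, E[X_τ] = E[X_0] = 7. Equivalently: E[X_τ] = 80 · P(hit 80 first) + 0 · P(hit 0 first) = 80 · (7/80) = 7.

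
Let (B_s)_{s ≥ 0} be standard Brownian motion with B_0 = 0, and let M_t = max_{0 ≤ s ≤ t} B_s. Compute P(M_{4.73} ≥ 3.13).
P(M_{4.73} ≥ 3.13) = 2·P(B_{4.73} ≥ 3.13) = 2(1 − Φ(3.13/√4.73)) ≈ 0.1501

By the reflection principle for Brownian motion, P(M_t ≥ a) = 2 · P(B_t ≥ a) for a ≥ 0. Since B_t ~ N(0, t), P(B_t ≥ 3.13) = 1 − Φ(3.13/√t) = 1 − Φ(3.13/√4.73) = 1 − Φ(1.4392). So
  P(M_{4.73} ≥ 3.13) = 2(1 − Φ(1.4392)) ≈ 0.1501.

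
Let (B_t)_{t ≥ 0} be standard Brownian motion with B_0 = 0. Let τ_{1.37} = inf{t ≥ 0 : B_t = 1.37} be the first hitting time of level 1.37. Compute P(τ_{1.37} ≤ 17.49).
P(τ_{1.37} ≤ 17.49) = 2(1 − Φ(1.37/√17.49)) = 2(1 − Φ(0.3276)) ≈ 0.7432

By the reflection principle for standard BM, P(τ_b ≤ t) = 2 · P(B_t ≥ b). Since B_t ~ N(0, t), P(B_t ≥ 1.37) = 1 − Φ(1.37/√t) = 1 − Φ(1.37/√17.49) = 1 − Φ(0.3276) ≈ 0.37161. Doubling: P(τ_{1.37} ≤ 17.49) ≈ 2 · 0.37161 = 0.74322 ≈ 0.7432.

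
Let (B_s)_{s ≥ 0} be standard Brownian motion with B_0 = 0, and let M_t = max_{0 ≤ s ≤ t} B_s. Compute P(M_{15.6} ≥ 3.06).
P(M_{15.6} ≥ 3.06) = 2·P(B_{15.6} ≥ 3.06) = 2(1 − Φ(3.06/√15.6)) ≈ 0.4385

By the reflection principle for Brownian motion, P(M_t ≥ a) = 2 · P(B_t ≥ a) for a ≥ 0. Since B_t ~ N(0, t), P(B_t ≥ 3.06) = 1 − Φ(3.06/√t) = 1 − Φ(3.06/√15.6) = 1 − Φ(0.7747). So
  P(M_{15.6} ≥ 3.06) = 2(1 − Φ(0.7747)) ≈ 0.4385.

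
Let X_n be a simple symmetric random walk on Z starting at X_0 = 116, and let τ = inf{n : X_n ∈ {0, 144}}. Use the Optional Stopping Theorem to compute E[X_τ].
E[X_τ] = 116

X_n is a martingale and τ is a bounded-mean stopping time (indeed τ is finite a.s. with bounded expectation since the walk is in a bounded region). By the OST, E[X_τ] = E[X_0] = 116. Equivalently: E[X_τ] = 144 · P(hit 144 first) + 0 · P(hit 0 first) = 144 · (116/144) = 116.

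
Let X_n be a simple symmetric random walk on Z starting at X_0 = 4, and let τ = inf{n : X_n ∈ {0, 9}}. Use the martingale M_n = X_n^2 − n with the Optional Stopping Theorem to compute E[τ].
E[τ] = 20

M_n = X_n^2 − n is a martingale (since E[X_{n+1}^2 | F_n] = X_n^2 + 1). By OST (τ has finite mean in a bounded region), E[M_τ] = E[M_0] = X_0^2 − 0 = 4^2 = 16. Also E[M_τ] = E[X_τ^2] − E[τ]. The walk exits at 0 or 9, with P(hit 9 first) = 4/9, so E[X_τ^2] = 9^2 · 4/9 + 0 = 36. Thus E[τ] = E[X_τ^2] − E[M_τ] = 36 − 16 = 20 = 4(9 − 4) = 20.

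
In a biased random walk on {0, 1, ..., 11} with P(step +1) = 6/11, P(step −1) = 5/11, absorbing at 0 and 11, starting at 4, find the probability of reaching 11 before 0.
P(hit 11 before 0) = (1 − (5/6)^4) / (1 − (5/6)^11) = 187837056/313968931

Let u_k denote P(reach 11 before 0 | start at k). Boundary: u_0 = 0, u_11 = 1. Recurrence: u_k = 6/11·u_{k+1} + 5/11·u_{k-1} for 1 ≤ k ≤ 10. Try u_k = A + B·r^k with r = q/p = (5/11)/(6/11) = 5/6. Substitution satisfies the recurrence; boundary conditions give:
  u_k = (1 − r^k) / (1 − r^N) = (1 − (5/6)^4) / (1 − (5/6)^11) = 187837056/313968931.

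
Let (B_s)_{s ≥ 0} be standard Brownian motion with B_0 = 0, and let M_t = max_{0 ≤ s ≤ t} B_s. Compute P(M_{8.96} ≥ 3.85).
P(M_{8.96} ≥ 3.85) = 2·P(B_{8.96} ≥ 3.85) = 2(1 − Φ(3.85/√8.96)) ≈ 0.1984

By the reflection principle for Brownian motion, P(M_t ≥ a) = 2 · P(B_t ≥ a) for a ≥ 0. Since B_t ~ N(0, t), P(B_t ≥ 3.85) = 1 − Φ(3.85/√t) = 1 − Φ(3.85/√8.96) = 1 − Φ(1.2862). So
  P(M_{8.96} ≥ 3.85) = 2(1 − Φ(1.2862)) ≈ 0.1984.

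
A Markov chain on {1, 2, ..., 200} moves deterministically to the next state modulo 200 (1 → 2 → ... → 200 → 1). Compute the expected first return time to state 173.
E[T_173 | X_0 = 173] = 200

The chain cycles deterministically, so starting at state 173 it returns in exactly 200 steps. Equivalently, the stationary distribution is uniform π_j = 1/200 for every state j, so by Kac's formula E[T_173] = 1/π_173 = 200.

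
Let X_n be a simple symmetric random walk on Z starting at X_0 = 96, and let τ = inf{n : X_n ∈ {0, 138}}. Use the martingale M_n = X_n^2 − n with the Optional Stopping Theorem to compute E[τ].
E[τ] = 4032

M_n = X_n^2 − n is a martingale (since E[X_{n+1}^2 | F_n] = X_n^2 + 1). By OST (τ has finite mean in a bounded region), E[M_τ] = E[M_0] = X_0^2 − 0 = 96^2 = 9216. Also E[M_τ] = E[X_τ^2] − E[τ]. The walk exits at 0 or 138, with P(hit 138 first) = 96/138, so E[X_τ^2] = 138^2 · 96/138 + 0 = 13248. Thus E[τ] = E[X_τ^2] − E[M_τ] = 13248 − 9216 = 4032 = 96(138 − 96) = 4032.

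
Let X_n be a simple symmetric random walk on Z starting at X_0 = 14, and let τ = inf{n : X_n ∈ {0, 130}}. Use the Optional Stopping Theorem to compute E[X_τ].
E[X_τ] = 14

X_n is a martingale and τ is a bounded-mean stopping time (indeed τ is finite a.s. with bounded expectation since the walk is in a bounded region). By the OST, E[X_τ] = E[X_0] = 14. Equivalently: E[X_τ] = 130 · P(hit 130 first) + 0 · P(hit 0 first) = 130 · (14/130) = 14.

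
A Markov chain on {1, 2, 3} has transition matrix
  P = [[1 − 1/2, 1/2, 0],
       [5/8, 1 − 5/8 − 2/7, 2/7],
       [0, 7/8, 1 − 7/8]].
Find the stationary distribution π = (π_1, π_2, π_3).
π = (49/101, 196/505, 64/505)

This is a birth-death chain on three states, which satisfies detailed balance: π_1 · P_{12} = π_2 · P_{21} and π_2 · P_{23} = π_3 · P_{32}.
From π_1 · 1/2 = π_2 · 5/8: π_2/π_1 = (1/2)/(5/8) = 4/5.
From π_2 · 2/7 = π_3 · 7/8: π_3/π_2 = (2/7)/(7/8) = 16/49.
Take π_1 proportional to 1; then unnormalized π = (1, 4/5, 64/245). Normalize by dividing by the sum 101/49:
  π = (49/101, 196/505, 64/505).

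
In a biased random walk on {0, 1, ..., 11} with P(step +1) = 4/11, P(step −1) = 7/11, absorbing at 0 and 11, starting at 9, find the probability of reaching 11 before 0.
P(hit 11 before 0) = (1 − (7/4)^9) / (1 − (7/4)^11) = 213821136/657710813

Let u_k denote P(reach 11 before 0 | start at k). Boundary: u_0 = 0, u_11 = 1. Recurrence: u_k = 4/11·u_{k+1} + 7/11·u_{k-1} for 1 ≤ k ≤ 10. Try u_k = A + B·r^k with r = q/p = (7/11)/(4/11) = 7/4. Substitution satisfies the recurrence; boundary conditions give:
  u_k = (1 − r^k) / (1 − r^N) = (1 − (7/4)^9) / (1 − (7/4)^11) = 213821136/657710813.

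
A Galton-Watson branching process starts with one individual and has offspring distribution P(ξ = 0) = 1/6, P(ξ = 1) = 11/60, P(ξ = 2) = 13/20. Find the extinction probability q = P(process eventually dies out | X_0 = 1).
q = 10/39

The pgf is f(s) = 1/6 + 11/60·s + 13/20·s². The extinction probability q is the smallest fixed point of f in [0, 1]. Setting s = f(s):
  13/20·s² + (11/60 − 1)·s + 1/6 = 0
  13/20·s² − (1/6 + 13/20)·s + 1/6 = 0
which factors as (s − 1)·(13/20·s − 1/6) = 0, giving roots s = 1 and s = (1/6)/(13/20) = 10/39.
Mean offspring μ = 11/60 + 2·13/20 = 89/60 > 1 (supercritical), so q < 1. The extinction probability is the smaller root: q = (1/6)/(13/20) = 10/39.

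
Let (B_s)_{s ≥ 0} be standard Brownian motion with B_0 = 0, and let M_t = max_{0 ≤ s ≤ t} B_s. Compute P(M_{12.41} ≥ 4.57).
P(M_{12.41} ≥ 4.57) = 2·P(B_{12.41} ≥ 4.57) = 2(1 − Φ(4.57/√12.41)) ≈ 0.1945

By the reflection principle for Brownian motion, P(M_t ≥ a) = 2 · P(B_t ≥ a) for a ≥ 0. Since B_t ~ N(0, t), P(B_t ≥ 4.57) = 1 − Φ(4.57/√t) = 1 − Φ(4.57/√12.41) = 1 − Φ(1.2973). So
  P(M_{12.41} ≥ 4.57) = 2(1 − Φ(1.2973)) ≈ 0.1945.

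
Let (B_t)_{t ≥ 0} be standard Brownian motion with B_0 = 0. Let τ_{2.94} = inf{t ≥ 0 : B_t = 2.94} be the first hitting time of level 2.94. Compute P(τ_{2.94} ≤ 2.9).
P(τ_{2.94} ≤ 2.9) = 2(1 − Φ(2.94/√2.9)) = 2(1 − Φ(1.7264)) ≈ 0.0843

By the reflection principle for standard BM, P(τ_b ≤ t) = 2 · P(B_t ≥ b). Since B_t ~ N(0, t), P(B_t ≥ 2.94) = 1 − Φ(2.94/√t) = 1 − Φ(2.94/√2.9) = 1 − Φ(1.7264) ≈ 0.04214. Doubling: P(τ_{2.94} ≤ 2.9) ≈ 2 · 0.04214 = 0.08428 ≈ 0.0843.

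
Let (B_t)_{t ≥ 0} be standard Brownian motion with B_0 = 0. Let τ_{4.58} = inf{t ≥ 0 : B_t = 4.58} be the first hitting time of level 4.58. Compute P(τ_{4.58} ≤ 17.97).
P(τ_{4.58} ≤ 17.97) = 2(1 − Φ(4.58/√17.97)) = 2(1 − Φ(1.0804)) ≈ 0.2800

By the reflection principle for standard BM, P(τ_b ≤ t) = 2 · P(B_t ≥ b). Since B_t ~ N(0, t), P(B_t ≥ 4.58) = 1 − Φ(4.58/√t) = 1 − Φ(4.58/√17.97) = 1 − Φ(1.0804) ≈ 0.13998. Doubling: P(τ_{4.58} ≤ 17.97) ≈ 2 · 0.13998 = 0.27996 ≈ 0.2800.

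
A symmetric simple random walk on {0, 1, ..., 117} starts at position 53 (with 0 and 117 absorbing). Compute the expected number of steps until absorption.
E[τ | X_0 = 53] = 3392

Let v_k = E[τ | X_0 = k]. Boundary: v_0 = v_117 = 0. Recurrence: v_k = 1 + (v_{k-1} + v_{k+1})/2 for 1 ≤ k ≤ 116. The particular solution to v_k − (v_{k-1} + v_{k+1})/2 = 1 is v_k = −k^2. Adding homogeneous solution A + B k and matching boundaries gives v_k = k (117 − k). Substituting k = 53: v_53 = 53 · 64 = 3392.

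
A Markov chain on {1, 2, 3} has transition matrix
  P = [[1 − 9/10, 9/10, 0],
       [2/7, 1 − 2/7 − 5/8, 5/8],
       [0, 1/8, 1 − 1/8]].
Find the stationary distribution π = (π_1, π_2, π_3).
π = (10/199, 63/398, 315/398)

This is a birth-death chain on three states, which satisfies detailed balance: π_1 · P_{12} = π_2 · P_{21} and π_2 · P_{23} = π_3 · P_{32}.
From π_1 · 9/10 = π_2 · 2/7: π_2/π_1 = (9/10)/(2/7) = 63/20.
From π_2 · 5/8 = π_3 · 1/8: π_3/π_2 = (5/8)/(1/8) = 5.
Take π_1 proportional to 1; then unnormalized π = (1, 63/20, 63/4). Normalize by dividing by the sum 199/10:
  π = (10/199, 63/398, 315/398).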